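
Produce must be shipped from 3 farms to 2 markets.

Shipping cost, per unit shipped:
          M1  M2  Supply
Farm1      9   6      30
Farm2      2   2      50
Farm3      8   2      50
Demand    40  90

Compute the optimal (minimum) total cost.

Optimal allocation:
  Farm1->M2: 30 × 6 = 180
  Farm2->M1: 40 × 2 = 80
  Farm2->M2: 10 × 2 = 20
  Farm3->M2: 50 × 2 = 100
Total = 180 + 80 + 20 + 100 = 380.

380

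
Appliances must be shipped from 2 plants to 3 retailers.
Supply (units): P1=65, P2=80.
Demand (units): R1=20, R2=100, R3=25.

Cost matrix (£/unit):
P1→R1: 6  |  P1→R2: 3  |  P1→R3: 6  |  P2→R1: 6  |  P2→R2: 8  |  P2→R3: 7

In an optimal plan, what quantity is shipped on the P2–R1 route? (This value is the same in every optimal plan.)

Solving gives:
  P1–R2: 65 × £3 = £195
  P2–R1: 20 × £6 = £120
  P2–R2: 35 × £8 = £280
  P2–R3: 25 × £7 = £175
Total cost = £770.
So P2→R1 carries 20 units.

20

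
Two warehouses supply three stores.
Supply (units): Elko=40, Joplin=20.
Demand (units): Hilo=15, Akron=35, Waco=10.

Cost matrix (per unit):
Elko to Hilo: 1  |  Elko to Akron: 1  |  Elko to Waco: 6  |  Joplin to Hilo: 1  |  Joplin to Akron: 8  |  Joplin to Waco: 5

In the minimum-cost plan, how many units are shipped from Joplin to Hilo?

The minimum-cost plan:
  Elko–Hilo: 5 × 1 = 5
  Elko–Akron: 35 × 1 = 35
  Joplin–Hilo: 10 × 1 = 10
  Joplin–Waco: 10 × 5 = 50
Total cost = 100.
So Joplin→Hilo carries 10 units.

10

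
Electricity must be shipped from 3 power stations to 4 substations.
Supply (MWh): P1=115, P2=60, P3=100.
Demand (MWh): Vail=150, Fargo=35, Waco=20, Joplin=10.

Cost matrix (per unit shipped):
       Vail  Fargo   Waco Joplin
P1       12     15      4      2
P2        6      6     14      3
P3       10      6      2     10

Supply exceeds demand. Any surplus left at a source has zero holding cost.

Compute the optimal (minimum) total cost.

Optimal allocation:
  P1 to Vail: 25 MWh
  P1 to Waco: 20 MWh
  P1 to Joplin: 10 MWh
  P2 to Vail: 60 MWh
  P3 to Vail: 65 MWh
  P3 to Fargo: 35 MWh
Total cost = 1620.
(Supply check: P1 ships 55; P2 ships 60; P3 ships 100.)

1620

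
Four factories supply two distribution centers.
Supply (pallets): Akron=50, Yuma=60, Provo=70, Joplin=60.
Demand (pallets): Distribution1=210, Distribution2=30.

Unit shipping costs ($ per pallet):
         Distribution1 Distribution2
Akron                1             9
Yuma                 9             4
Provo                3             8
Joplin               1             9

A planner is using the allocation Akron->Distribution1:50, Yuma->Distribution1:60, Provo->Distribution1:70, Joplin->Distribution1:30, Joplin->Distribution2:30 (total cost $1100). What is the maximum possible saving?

Current plan cost = 50·1 + 60·9 + 70·3 + 30·1 + 30·9 = $1100.
Optimal plan:
  Akron→Distribution1: 50 × $1 = $50
  Yuma→Distribution1: 30 × $9 = $270
  Yuma→Distribution2: 30 × $4 = $120
  Provo→Distribution1: 70 × $3 = $210
  Joplin→Distribution1: 60 × $1 = $60
Optimal cost = $710.
Saving = 1100 − 710 = $390.

390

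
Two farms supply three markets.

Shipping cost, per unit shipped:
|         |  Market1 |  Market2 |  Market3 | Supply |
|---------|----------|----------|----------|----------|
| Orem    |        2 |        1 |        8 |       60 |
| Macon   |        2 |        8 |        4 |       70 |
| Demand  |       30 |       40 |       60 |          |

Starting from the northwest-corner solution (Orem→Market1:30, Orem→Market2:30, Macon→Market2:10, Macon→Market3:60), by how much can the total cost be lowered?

Current plan cost = 30·2 + 30·1 + 10·8 + 60·4 = 410.
Optimal plan:
  Orem–Market1: 20 × 2 = 40
  Orem–Market2: 40 × 1 = 40
  Macon–Market1: 10 × 2 = 20
  Macon–Market3: 60 × 4 = 240
Optimal cost = 340.
Saving = 410 − 340 = 70.

70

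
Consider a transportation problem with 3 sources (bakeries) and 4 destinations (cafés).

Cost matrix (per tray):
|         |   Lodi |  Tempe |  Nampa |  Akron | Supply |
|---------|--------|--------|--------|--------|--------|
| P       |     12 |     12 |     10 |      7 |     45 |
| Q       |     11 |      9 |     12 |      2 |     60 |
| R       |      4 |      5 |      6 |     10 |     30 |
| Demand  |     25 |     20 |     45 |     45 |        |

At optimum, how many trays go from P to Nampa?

45

The minimum-cost plan:
  P->Nampa: 45 × 10 = 450
  Q->Tempe: 15 × 9 = 135
  Q->Akron: 45 × 2 = 90
  R->Lodi: 25 × 4 = 100
  R->Tempe: 5 × 5 = 25
Total cost = 800.
So P→Nampa carries 45 trays.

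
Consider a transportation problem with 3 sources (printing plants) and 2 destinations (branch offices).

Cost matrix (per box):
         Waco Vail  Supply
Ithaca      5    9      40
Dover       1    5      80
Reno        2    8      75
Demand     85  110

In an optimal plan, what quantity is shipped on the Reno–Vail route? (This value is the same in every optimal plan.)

The minimum-cost plan:
  Ithaca->Waco: 10 × 5 = 50
  Ithaca->Vail: 30 × 9 = 270
  Dover->Vail: 80 × 5 = 400
  Reno->Waco: 75 × 2 = 150
Total cost = 870.
The route Reno→Vail is not used.

0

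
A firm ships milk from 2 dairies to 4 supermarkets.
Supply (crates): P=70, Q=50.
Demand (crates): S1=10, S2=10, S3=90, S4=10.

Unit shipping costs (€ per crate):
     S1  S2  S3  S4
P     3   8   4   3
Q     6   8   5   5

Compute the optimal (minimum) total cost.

Optimal allocation:
  P to S1: 10 × €3 = €30
  P to S3: 50 × €4 = €200
  P to S4: 10 × €3 = €30
  Q to S2: 10 × €8 = €80
  Q to S3: 40 × €5 = €200
Total = 30 + 200 + 30 + 80 + 200 = €540.

540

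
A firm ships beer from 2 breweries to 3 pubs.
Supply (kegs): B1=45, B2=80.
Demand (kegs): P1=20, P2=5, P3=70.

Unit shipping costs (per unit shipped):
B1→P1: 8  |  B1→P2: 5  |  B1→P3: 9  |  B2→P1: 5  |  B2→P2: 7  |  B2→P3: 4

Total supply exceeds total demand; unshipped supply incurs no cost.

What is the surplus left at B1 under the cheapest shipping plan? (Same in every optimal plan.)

An optimal plan:
  B1–P1: 10 × 8 = 80
  B1–P2: 5 × 5 = 25
  B2–P1: 10 × 5 = 50
  B2–P3: 70 × 4 = 280
Total cost = 435.
B1 ships 15 of its 45, leaving 30.

30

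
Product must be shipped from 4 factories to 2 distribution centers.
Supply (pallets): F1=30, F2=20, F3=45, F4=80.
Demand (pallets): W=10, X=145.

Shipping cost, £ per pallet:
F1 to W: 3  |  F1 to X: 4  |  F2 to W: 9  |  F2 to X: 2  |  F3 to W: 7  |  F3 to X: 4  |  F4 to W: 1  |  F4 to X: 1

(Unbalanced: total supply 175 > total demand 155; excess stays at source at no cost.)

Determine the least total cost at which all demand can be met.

One minimum-cost allocation:
  F1→W: 10 × £3 = £30
  F1→X: 20 × £4 = £80
  F2→X: 20 × £2 = £40
  F3→X: 25 × £4 = £100
  F4→X: 80 × £1 = £80
Total = 30 + 80 + 40 + 100 + 80 = £330.

330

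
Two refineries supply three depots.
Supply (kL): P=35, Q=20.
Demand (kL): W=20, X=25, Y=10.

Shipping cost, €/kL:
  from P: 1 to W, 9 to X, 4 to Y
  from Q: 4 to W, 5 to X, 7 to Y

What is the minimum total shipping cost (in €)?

An optimal shipping plan:
  P to W: 20 kL
  P to X: 5 kL
  P to Y: 10 kL
  Q to X: 20 kL
Total cost = €205.
(Supply check: P ships 35; Q ships 20.)

205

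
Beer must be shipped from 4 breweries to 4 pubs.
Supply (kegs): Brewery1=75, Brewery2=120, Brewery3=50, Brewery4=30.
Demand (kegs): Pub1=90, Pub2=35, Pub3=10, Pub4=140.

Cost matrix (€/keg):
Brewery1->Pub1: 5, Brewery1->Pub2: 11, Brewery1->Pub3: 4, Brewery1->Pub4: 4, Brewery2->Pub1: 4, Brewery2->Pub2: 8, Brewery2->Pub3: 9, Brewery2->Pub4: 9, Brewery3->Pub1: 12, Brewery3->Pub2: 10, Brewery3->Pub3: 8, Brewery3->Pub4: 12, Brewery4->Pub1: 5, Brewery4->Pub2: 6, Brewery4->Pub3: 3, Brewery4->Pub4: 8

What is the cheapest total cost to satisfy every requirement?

Optimal allocation:
  Brewery1–Pub4: 75 × €4 = €300
  Brewery2–Pub1: 90 × €4 = €360
  Brewery2–Pub4: 30 × €9 = €270
  Brewery3–Pub2: 35 × €10 = €350
  Brewery3–Pub4: 15 × €12 = €180
  Brewery4–Pub3: 10 × €3 = €30
  Brewery4–Pub4: 20 × €8 = €160
Total = 300 + 360 + 270 + 350 + 180 + 30 + 160 = €1650.

1650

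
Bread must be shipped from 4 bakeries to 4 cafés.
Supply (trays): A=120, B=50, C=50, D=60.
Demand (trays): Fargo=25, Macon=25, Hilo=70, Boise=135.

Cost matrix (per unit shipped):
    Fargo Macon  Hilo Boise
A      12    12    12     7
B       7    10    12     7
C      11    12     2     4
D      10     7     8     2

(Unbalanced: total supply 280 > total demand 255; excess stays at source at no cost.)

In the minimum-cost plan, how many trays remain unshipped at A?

25

Minimum-cost shipments:
  A to Hilo: 20 trays
  A to Boise: 75 trays
  B to Fargo: 25 trays
  B to Macon: 25 trays
  C to Hilo: 50 trays
  D to Boise: 60 trays
Total cost = 1410.
A ships 95 of its 120, leaving 25.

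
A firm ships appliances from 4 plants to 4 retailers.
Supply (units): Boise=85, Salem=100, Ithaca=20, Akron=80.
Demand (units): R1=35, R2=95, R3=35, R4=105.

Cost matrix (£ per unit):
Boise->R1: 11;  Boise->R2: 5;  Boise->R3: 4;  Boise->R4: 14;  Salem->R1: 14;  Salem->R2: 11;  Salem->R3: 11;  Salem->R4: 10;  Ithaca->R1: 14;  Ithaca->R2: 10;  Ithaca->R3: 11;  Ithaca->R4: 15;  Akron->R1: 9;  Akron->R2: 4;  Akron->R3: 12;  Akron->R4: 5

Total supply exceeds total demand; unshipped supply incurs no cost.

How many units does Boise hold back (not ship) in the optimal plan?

Minimum-cost shipments:
  Boise->R2: 50 × £5 = £250
  Boise->R3: 35 × £4 = £140
  Salem->R4: 100 × £10 = £1000
  Ithaca->R1: 5 × £14 = £70
  Akron->R1: 30 × £9 = £270
  Akron->R2: 45 × £4 = £180
  Akron->R4: 5 × £5 = £25
Total cost = £1935.
Boise ships 85 of its 85, leaving 0.

0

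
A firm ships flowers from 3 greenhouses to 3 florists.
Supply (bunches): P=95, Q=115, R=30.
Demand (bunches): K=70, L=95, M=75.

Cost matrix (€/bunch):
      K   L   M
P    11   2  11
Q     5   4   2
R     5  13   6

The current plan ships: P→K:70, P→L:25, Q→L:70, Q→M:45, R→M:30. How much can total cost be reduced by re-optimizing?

Current plan cost = 70·11 + 25·2 + 70·4 + 45·2 + 30·6 = €1370.
Optimal plan:
  P to L: 95 × €2 = €190
  Q to K: 40 × €5 = €200
  Q to M: 75 × €2 = €150
  R to K: 30 × €5 = €150
Optimal cost = €690.
Saving = 1370 − 690 = €680.

680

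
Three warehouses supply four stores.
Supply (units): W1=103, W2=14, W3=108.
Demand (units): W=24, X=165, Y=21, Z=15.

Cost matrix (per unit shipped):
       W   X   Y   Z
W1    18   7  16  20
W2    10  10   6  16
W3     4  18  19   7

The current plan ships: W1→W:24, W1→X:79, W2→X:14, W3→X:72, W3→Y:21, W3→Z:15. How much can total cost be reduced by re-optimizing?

670

Current plan cost = 24·18 + 79·7 + 14·10 + 72·18 + 21·19 + 15·7 = 2925.
Optimal plan:
  W1 to X: 103 units
  W2 to Y: 14 units
  W3 to W: 24 units
  W3 to X: 62 units
  W3 to Y: 7 units
  W3 to Z: 15 units
Optimal cost = 2255.
Saving = 2925 − 2255 = 670.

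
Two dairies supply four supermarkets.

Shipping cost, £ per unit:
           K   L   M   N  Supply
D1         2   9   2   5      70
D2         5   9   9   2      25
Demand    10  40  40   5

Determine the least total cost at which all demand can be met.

470

An optimal shipping plan:
  D1–K: 10 crates
  D1–L: 20 crates
  D1–M: 40 crates
  D2–L: 20 crates
  D2–N: 5 crates
Total cost = £470.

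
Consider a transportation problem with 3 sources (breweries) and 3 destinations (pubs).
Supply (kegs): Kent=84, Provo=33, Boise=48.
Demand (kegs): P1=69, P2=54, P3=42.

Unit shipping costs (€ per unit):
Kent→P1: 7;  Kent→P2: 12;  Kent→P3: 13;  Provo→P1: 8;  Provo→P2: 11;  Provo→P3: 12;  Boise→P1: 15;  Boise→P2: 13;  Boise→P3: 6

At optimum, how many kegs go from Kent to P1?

Solving gives:
  Kent->P1: 69 × €7 = €483
  Kent->P2: 15 × €12 = €180
  Provo->P2: 33 × €11 = €363
  Boise->P2: 6 × €13 = €78
  Boise->P3: 42 × €6 = €252
Total cost = €1356.
So Kent→P1 carries 69 kegs.

69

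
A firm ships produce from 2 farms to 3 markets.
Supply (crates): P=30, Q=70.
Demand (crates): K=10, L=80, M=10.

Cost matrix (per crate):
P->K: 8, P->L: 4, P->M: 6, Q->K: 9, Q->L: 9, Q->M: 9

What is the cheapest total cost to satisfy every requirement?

750

One minimum-cost allocation:
  P–L: 30 × 4 = 120
  Q–K: 10 × 9 = 90
  Q–L: 50 × 9 = 450
  Q–M: 10 × 9 = 90
Total = 120 + 90 + 450 + 90 = 750.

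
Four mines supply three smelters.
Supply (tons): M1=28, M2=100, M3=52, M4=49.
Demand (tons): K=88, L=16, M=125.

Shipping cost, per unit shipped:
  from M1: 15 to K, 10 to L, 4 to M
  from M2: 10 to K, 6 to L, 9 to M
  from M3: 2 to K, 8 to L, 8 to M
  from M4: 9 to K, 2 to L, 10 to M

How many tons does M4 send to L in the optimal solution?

Optimal shipments:
  M1–M: 28 × 4 = 112
  M2–K: 3 × 10 = 30
  M2–M: 97 × 9 = 873
  M3–K: 52 × 2 = 104
  M4–K: 33 × 9 = 297
  M4–L: 16 × 2 = 32
Total cost = 1448.
So M4→L carries 16 tons.

16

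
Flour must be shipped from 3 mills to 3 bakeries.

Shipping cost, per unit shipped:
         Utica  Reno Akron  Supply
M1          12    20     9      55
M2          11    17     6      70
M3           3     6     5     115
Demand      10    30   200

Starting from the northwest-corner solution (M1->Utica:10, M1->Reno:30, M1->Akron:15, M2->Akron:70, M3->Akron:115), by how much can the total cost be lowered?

Current plan cost = 10·12 + 30·20 + 15·9 + 70·6 + 115·5 = 1850.
Optimal plan:
  M1–Akron: 55 sacks
  M2–Akron: 70 sacks
  M3–Utica: 10 sacks
  M3–Reno: 30 sacks
  M3–Akron: 75 sacks
Optimal cost = 1500.
Saving = 1850 − 1500 = 350.

350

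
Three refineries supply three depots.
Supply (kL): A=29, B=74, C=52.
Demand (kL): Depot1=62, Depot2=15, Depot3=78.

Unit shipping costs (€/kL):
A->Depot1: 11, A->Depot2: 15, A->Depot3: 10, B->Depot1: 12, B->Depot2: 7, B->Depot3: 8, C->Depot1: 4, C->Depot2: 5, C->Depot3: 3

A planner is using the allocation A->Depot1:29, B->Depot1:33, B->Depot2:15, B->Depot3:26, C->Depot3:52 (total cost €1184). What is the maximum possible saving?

Current plan cost = 29·11 + 33·12 + 15·7 + 26·8 + 52·3 = €1184.
Optimal plan:
  A->Depot1: 10 × €11 = €110
  A->Depot3: 19 × €10 = €190
  B->Depot2: 15 × €7 = €105
  B->Depot3: 59 × €8 = €472
  C->Depot1: 52 × €4 = €208
Optimal cost = €1085.
Saving = 1184 − 1085 = €99.

99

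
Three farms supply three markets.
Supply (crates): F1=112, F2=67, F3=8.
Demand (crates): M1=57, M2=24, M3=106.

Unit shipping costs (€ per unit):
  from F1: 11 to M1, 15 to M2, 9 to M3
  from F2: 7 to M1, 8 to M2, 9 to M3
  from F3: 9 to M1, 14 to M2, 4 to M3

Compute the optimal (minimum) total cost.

1561

One minimum-cost allocation:
  F1→M1: 14 × €11 = €154
  F1→M3: 98 × €9 = €882
  F2→M1: 43 × €7 = €301
  F2→M2: 24 × €8 = €192
  F3→M3: 8 × €4 = €32
Total = 154 + 882 + 301 + 192 + 32 = €1561.
(Supply check: F1 ships 112; F2 ships 67; F3 ships 8.)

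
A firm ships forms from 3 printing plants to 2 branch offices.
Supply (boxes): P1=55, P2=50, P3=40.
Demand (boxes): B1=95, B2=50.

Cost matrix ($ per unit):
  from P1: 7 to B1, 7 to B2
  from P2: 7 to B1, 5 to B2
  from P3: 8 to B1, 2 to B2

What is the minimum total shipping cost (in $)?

795

A cheapest plan:
  P1–B1: 55 × $7 = $385
  P2–B1: 40 × $7 = $280
  P2–B2: 10 × $5 = $50
  P3–B2: 40 × $2 = $80
Total = 385 + 280 + 50 + 80 = $795.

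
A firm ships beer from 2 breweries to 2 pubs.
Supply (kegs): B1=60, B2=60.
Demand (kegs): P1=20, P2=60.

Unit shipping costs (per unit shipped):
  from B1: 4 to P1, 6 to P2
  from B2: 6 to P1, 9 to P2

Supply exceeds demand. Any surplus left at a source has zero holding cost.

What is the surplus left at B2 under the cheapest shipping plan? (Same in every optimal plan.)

Minimum-cost shipments:
  B1 to P2: 60 × 6 = 360
  B2 to P1: 20 × 6 = 120
Total cost = 480.
B2 ships 20 of its 60, leaving 40.

40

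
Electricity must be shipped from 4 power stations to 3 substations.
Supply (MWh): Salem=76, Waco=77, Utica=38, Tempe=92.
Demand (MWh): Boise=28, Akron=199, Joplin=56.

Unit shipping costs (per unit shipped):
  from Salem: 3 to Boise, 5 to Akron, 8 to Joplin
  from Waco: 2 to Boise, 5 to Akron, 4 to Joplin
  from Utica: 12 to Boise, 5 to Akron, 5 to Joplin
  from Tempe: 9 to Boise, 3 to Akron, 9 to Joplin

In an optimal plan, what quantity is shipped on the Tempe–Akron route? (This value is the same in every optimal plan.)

Optimal shipments:
  Salem→Akron: 76 × 5 = 380
  Waco→Boise: 28 × 2 = 56
  Waco→Joplin: 49 × 4 = 196
  Utica→Akron: 31 × 5 = 155
  Utica→Joplin: 7 × 5 = 35
  Tempe→Akron: 92 × 3 = 276
Total cost = 1098.
So Tempe→Akron carries 92 MWh.

92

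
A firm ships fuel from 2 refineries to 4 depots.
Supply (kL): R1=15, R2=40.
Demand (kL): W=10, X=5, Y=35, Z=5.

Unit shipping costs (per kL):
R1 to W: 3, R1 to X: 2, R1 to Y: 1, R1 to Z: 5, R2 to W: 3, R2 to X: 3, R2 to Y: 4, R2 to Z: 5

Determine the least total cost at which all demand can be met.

165

Optimal allocation:
  R1→Y: 15 × 1 = 15
  R2→W: 10 × 3 = 30
  R2→X: 5 × 3 = 15
  R2→Y: 20 × 4 = 80
  R2→Z: 5 × 5 = 25
Total = 15 + 30 + 15 + 80 + 25 = 165.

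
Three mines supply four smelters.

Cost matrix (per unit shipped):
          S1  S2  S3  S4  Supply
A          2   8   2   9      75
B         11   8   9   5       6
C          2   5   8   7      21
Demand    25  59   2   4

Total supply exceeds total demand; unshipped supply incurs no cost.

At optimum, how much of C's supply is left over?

0

An optimal plan:
  A->S1: 25 tons
  A->S2: 36 tons
  A->S3: 2 tons
  B->S2: 2 tons
  B->S4: 4 tons
  C->S2: 21 tons
Total cost = 483.
C ships 21 of its 21, leaving 0.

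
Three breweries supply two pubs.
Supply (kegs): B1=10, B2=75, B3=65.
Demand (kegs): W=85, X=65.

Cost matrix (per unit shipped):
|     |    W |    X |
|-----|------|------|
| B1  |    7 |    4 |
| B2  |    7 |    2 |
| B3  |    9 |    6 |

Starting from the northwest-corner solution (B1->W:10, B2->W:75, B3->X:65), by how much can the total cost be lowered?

130

Current plan cost = 10·7 + 75·7 + 65·6 = 985.
Optimal plan:
  B1–W: 10 × 7 = 70
  B2–W: 10 × 7 = 70
  B2–X: 65 × 2 = 130
  B3–W: 65 × 9 = 585
Optimal cost = 855.
Saving = 985 − 855 = 130.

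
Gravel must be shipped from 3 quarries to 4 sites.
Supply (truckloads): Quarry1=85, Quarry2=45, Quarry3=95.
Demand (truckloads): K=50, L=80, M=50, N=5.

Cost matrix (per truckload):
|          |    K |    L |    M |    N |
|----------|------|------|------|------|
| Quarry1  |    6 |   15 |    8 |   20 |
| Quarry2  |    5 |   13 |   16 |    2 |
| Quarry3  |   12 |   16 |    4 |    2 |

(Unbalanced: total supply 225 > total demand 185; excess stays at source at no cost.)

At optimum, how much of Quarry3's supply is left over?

Minimum-cost shipments:
  Quarry1 to K: 50 × 6 = 300
  Quarry1 to L: 35 × 15 = 525
  Quarry2 to L: 45 × 13 = 585
  Quarry3 to M: 50 × 4 = 200
  Quarry3 to N: 5 × 2 = 10
Total cost = 1620.
Quarry3 ships 55 of its 95, leaving 40.

40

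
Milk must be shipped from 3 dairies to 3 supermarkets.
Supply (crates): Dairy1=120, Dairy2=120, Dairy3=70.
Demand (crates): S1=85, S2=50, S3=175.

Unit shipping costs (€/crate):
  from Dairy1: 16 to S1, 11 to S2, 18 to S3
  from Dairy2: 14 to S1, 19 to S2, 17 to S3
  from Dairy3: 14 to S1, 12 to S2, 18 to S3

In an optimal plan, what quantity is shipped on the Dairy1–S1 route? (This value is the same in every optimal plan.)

0

Solving gives:
  Dairy1 to S2: 50 × €11 = €550
  Dairy1 to S3: 70 × €18 = €1260
  Dairy2 to S1: 15 × €14 = €210
  Dairy2 to S3: 105 × €17 = €1785
  Dairy3 to S1: 70 × €14 = €980
Total cost = €4785.
The route Dairy1→S1 is not used.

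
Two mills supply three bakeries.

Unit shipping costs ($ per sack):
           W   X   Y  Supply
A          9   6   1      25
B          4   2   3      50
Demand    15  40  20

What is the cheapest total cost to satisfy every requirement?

180

An optimal shipping plan:
  A–X: 5 × $6 = $30
  A–Y: 20 × $1 = $20
  B–W: 15 × $4 = $60
  B–X: 35 × $2 = $70
Total = 30 + 20 + 60 + 70 = $180.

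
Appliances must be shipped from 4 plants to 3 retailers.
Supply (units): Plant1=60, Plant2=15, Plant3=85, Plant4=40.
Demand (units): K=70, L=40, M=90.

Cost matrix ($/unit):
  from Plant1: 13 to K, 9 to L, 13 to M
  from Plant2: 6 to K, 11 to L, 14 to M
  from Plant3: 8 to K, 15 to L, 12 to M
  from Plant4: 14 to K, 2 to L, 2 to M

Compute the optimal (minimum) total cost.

1590

One minimum-cost allocation:
  Plant1→L: 40 units
  Plant1→M: 20 units
  Plant2→K: 15 units
  Plant3→K: 55 units
  Plant3→M: 30 units
  Plant4→M: 40 units
Total cost = $1590.
(Supply check: Plant1 ships 60; Plant2 ships 15; Plant3 ships 85; Plant4 ships 40.)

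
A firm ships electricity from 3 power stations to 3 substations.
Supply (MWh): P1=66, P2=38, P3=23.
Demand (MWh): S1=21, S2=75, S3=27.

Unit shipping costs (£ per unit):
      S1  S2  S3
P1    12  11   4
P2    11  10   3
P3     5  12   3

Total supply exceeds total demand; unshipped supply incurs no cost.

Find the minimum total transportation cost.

An optimal shipping plan:
  P1–S2: 62 × £11 = £682
  P2–S2: 13 × £10 = £130
  P2–S3: 25 × £3 = £75
  P3–S1: 21 × £5 = £105
  P3–S3: 2 × £3 = £6
Total = 682 + 130 + 75 + 105 + 6 = £998.

998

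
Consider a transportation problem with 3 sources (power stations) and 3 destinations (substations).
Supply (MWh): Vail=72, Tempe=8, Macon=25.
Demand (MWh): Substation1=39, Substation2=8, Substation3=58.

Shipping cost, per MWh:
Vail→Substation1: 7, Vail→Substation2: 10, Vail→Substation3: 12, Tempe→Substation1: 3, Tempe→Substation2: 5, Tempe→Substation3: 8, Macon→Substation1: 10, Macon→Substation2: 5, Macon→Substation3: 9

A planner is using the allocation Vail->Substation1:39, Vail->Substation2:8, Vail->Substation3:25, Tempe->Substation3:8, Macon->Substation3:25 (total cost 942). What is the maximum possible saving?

Current plan cost = 39·7 + 8·10 + 25·12 + 8·8 + 25·9 = 942.
Optimal plan:
  Vail→Substation1: 31 × 7 = 217
  Vail→Substation3: 41 × 12 = 492
  Tempe→Substation1: 8 × 3 = 24
  Macon→Substation2: 8 × 5 = 40
  Macon→Substation3: 17 × 9 = 153
Optimal cost = 926.
Saving = 942 − 926 = 16.

16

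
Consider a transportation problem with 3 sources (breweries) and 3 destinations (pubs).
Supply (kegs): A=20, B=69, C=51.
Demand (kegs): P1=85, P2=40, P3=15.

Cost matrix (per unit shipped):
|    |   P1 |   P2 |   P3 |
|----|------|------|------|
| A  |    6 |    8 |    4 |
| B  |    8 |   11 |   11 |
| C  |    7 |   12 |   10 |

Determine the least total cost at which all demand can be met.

1114

A cheapest plan:
  A–P2: 5 × 8 = 40
  A–P3: 15 × 4 = 60
  B–P1: 34 × 8 = 272
  B–P2: 35 × 11 = 385
  C–P1: 51 × 7 = 357
Total = 40 + 60 + 272 + 385 + 357 = 1114.
(Supply check: A ships 20; B ships 69; C ships 51.)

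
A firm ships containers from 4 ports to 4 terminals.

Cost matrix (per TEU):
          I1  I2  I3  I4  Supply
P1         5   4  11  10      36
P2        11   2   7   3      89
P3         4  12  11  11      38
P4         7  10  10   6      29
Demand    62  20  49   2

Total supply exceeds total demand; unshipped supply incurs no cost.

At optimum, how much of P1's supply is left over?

12

An optimal plan:
  P1–I1: 24 TEU
  P2–I2: 20 TEU
  P2–I3: 49 TEU
  P2–I4: 2 TEU
  P3–I1: 38 TEU
Total cost = 661.
P1 ships 24 of its 36, leaving 12.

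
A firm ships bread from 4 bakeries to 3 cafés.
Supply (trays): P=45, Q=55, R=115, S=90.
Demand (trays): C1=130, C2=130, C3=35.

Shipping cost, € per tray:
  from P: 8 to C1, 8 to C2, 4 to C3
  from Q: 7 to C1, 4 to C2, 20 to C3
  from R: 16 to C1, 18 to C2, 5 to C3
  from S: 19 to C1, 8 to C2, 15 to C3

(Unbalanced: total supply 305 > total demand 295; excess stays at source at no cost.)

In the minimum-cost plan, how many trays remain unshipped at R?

10

An optimal plan:
  P–C1: 45 × €8 = €360
  Q–C1: 15 × €7 = €105
  Q–C2: 40 × €4 = €160
  R–C1: 70 × €16 = €1120
  R–C3: 35 × €5 = €175
  S–C2: 90 × €8 = €720
Total cost = €2640.
R ships 105 of its 115, leaving 10.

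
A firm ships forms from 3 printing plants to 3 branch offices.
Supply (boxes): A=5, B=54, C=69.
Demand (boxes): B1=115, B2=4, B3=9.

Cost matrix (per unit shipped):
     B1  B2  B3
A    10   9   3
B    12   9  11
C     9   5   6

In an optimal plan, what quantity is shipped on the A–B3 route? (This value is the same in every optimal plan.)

5

Optimal shipments:
  A→B3: 5 × 3 = 15
  B→B1: 54 × 12 = 648
  C→B1: 61 × 9 = 549
  C→B2: 4 × 5 = 20
  C→B3: 4 × 6 = 24
Total cost = 1256.
So A→B3 carries 5 boxes.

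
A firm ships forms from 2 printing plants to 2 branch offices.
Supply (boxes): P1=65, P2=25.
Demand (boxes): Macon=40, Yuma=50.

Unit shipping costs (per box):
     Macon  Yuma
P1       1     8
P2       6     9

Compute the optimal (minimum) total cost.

465

Optimal allocation:
  P1->Macon: 40 × 1 = 40
  P1->Yuma: 25 × 8 = 200
  P2->Yuma: 25 × 9 = 225
Total = 40 + 200 + 225 = 465.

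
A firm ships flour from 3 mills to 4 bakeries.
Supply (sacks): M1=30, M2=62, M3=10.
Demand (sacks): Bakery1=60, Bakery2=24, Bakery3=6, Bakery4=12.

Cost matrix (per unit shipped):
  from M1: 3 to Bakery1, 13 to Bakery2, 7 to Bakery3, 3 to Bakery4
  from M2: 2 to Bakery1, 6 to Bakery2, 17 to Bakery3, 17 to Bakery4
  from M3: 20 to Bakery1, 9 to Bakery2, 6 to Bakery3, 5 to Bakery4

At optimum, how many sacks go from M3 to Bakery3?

6

The minimum-cost plan:
  M1->Bakery1: 22 × 3 = 66
  M1->Bakery4: 8 × 3 = 24
  M2->Bakery1: 38 × 2 = 76
  M2->Bakery2: 24 × 6 = 144
  M3->Bakery3: 6 × 6 = 36
  M3->Bakery4: 4 × 5 = 20
Total cost = 366.
So M3→Bakery3 carries 6 sacks.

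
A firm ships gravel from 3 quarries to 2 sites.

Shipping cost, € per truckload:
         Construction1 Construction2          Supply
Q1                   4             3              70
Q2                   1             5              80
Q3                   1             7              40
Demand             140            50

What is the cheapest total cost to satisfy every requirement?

350

One minimum-cost allocation:
  Q1→Construction1: 20 × €4 = €80
  Q1→Construction2: 50 × €3 = €150
  Q2→Construction1: 80 × €1 = €80
  Q3→Construction1: 40 × €1 = €40
Total = 80 + 150 + 80 + 40 = €350.
(Supply check: Q1 ships 70; Q2 ships 80; Q3 ships 40.)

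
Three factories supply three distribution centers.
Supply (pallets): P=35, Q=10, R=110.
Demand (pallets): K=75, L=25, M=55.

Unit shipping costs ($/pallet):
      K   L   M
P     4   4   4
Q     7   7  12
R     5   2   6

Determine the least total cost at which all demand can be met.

Optimal allocation:
  P to M: 35 pallets
  Q to K: 10 pallets
  R to K: 65 pallets
  R to L: 25 pallets
  R to M: 20 pallets
Total cost = $705.

705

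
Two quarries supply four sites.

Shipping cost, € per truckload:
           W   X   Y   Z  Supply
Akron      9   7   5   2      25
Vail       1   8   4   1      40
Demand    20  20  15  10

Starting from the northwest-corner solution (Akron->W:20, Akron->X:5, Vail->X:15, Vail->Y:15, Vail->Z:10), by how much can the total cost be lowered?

Current plan cost = 20·9 + 5·7 + 15·8 + 15·4 + 10·1 = €405.
Optimal plan:
  Akron–X: 20 × €7 = €140
  Akron–Y: 5 × €5 = €25
  Vail–W: 20 × €1 = €20
  Vail–Y: 10 × €4 = €40
  Vail–Z: 10 × €1 = €10
Optimal cost = €235.
Saving = 405 − 235 = €170.

170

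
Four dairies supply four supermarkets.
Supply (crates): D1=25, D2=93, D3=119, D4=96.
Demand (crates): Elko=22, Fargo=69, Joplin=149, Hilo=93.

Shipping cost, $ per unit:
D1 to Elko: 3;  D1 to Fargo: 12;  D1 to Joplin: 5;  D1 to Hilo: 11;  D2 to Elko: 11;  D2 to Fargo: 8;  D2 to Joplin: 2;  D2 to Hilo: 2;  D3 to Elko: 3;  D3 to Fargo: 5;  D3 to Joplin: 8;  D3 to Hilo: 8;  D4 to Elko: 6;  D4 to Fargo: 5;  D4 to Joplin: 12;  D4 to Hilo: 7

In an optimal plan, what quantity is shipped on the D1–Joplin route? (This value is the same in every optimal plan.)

25

Optimal shipments:
  D1–Joplin: 25 crates
  D2–Joplin: 93 crates
  D3–Elko: 22 crates
  D3–Fargo: 66 crates
  D3–Joplin: 31 crates
  D4–Fargo: 3 crates
  D4–Hilo: 93 crates
Total cost = $1621.
So D1→Joplin carries 25 crates.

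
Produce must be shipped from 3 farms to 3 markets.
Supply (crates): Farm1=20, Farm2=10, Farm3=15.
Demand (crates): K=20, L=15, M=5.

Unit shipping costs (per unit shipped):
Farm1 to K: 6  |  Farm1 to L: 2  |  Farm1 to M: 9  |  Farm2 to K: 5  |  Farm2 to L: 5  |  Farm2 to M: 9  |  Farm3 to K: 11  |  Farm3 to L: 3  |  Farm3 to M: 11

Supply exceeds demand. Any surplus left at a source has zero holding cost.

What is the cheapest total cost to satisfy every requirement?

195

Optimal allocation:
  Farm1–K: 10 × 6 = 60
  Farm1–L: 5 × 2 = 10
  Farm1–M: 5 × 9 = 45
  Farm2–K: 10 × 5 = 50
  Farm3–L: 10 × 3 = 30
Total = 60 + 10 + 45 + 50 + 30 = 195.
(Supply check: Farm1 ships 20; Farm2 ships 10; Farm3 ships 10.)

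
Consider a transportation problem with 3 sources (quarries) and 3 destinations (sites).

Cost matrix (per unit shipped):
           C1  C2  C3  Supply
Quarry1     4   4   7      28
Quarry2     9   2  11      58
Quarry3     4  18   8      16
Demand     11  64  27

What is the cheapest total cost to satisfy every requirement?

378

One minimum-cost allocation:
  Quarry1 to C2: 6 × 4 = 24
  Quarry1 to C3: 22 × 7 = 154
  Quarry2 to C2: 58 × 2 = 116
  Quarry3 to C1: 11 × 4 = 44
  Quarry3 to C3: 5 × 8 = 40
Total = 24 + 154 + 116 + 44 + 40 = 378.
(Supply check: Quarry1 ships 28; Quarry2 ships 58; Quarry3 ships 16.)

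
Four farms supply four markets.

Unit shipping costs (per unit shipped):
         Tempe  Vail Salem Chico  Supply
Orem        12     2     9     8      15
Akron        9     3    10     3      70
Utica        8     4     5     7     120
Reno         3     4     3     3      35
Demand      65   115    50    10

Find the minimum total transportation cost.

A cheapest plan:
  Orem to Vail: 15 × 2 = 30
  Akron to Vail: 60 × 3 = 180
  Akron to Chico: 10 × 3 = 30
  Utica to Tempe: 30 × 8 = 240
  Utica to Vail: 40 × 4 = 160
  Utica to Salem: 50 × 5 = 250
  Reno to Tempe: 35 × 3 = 105
Total = 30 + 180 + 30 + 240 + 160 + 250 + 105 = 995.
(Supply check: Orem ships 15; Akron ships 70; Utica ships 120; Reno ships 35.)

995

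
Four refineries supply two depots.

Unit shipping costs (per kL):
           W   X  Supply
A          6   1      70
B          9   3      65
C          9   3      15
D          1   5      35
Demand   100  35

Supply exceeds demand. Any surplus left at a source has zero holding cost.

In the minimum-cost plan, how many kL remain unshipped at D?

0

Minimum-cost shipments:
  A to W: 65 × 6 = 390
  A to X: 5 × 1 = 5
  B to X: 30 × 3 = 90
  D to W: 35 × 1 = 35
Total cost = 520.
D ships 35 of its 35, leaving 0.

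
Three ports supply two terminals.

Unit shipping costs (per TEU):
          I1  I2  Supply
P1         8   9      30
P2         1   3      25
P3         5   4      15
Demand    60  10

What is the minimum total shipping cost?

Optimal allocation:
  P1→I1: 30 × 8 = 240
  P2→I1: 25 × 1 = 25
  P3→I1: 5 × 5 = 25
  P3→I2: 10 × 4 = 40
Total = 240 + 25 + 25 + 40 = 330.

330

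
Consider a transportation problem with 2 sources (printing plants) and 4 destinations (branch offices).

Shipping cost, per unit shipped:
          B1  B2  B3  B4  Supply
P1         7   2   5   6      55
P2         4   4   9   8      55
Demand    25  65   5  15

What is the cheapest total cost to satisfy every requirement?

405

An optimal shipping plan:
  P1 to B2: 35 boxes
  P1 to B3: 5 boxes
  P1 to B4: 15 boxes
  P2 to B1: 25 boxes
  P2 to B2: 30 boxes
Total cost = 405.
(Supply check: P1 ships 55; P2 ships 55.)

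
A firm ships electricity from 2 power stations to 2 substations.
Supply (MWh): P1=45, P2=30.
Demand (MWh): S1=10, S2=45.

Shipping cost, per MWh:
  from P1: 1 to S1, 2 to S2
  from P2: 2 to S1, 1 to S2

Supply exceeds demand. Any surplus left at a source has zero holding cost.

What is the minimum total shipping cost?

70

A cheapest plan:
  P1–S1: 10 × 1 = 10
  P1–S2: 15 × 2 = 30
  P2–S2: 30 × 1 = 30
Total = 10 + 30 + 30 = 70.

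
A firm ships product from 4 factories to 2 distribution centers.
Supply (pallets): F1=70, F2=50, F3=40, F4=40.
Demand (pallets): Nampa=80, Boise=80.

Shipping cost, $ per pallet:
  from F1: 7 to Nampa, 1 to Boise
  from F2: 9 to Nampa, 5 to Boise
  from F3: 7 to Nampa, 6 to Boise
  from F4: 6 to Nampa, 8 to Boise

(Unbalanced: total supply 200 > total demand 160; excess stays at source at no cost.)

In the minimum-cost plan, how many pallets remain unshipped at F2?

An optimal plan:
  F1->Boise: 70 × $1 = $70
  F2->Boise: 10 × $5 = $50
  F3->Nampa: 40 × $7 = $280
  F4->Nampa: 40 × $6 = $240
Total cost = $640.
F2 ships 10 of its 50, leaving 40.

40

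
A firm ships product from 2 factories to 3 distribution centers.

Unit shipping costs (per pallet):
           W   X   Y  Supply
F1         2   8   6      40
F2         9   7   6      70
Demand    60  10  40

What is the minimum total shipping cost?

An optimal shipping plan:
  F1–W: 40 × 2 = 80
  F2–W: 20 × 9 = 180
  F2–X: 10 × 7 = 70
  F2–Y: 40 × 6 = 240
Total = 80 + 180 + 70 + 240 = 570.

570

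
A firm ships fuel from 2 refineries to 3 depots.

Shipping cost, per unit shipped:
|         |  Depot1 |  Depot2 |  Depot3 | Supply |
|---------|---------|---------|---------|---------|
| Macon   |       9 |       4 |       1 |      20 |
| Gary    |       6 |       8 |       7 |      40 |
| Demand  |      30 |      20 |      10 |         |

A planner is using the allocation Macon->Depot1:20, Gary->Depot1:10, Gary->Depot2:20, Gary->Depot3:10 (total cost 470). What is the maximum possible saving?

160

Current plan cost = 20·9 + 10·6 + 20·8 + 10·7 = 470.
Optimal plan:
  Macon→Depot2: 10 × 4 = 40
  Macon→Depot3: 10 × 1 = 10
  Gary→Depot1: 30 × 6 = 180
  Gary→Depot2: 10 × 8 = 80
Optimal cost = 310.
Saving = 470 − 310 = 160.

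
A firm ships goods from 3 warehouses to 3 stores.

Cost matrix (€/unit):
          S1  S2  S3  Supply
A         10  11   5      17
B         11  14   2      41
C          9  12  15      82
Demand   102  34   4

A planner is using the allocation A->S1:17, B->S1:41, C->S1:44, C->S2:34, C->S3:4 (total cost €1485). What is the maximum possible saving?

94

Current plan cost = 17·10 + 41·11 + 44·9 + 34·12 + 4·15 = €1485.
Optimal plan:
  A to S2: 17 × €11 = €187
  B to S1: 37 × €11 = €407
  B to S3: 4 × €2 = €8
  C to S1: 65 × €9 = €585
  C to S2: 17 × €12 = €204
Optimal cost = €1391.
Saving = 1485 − 1391 = €94.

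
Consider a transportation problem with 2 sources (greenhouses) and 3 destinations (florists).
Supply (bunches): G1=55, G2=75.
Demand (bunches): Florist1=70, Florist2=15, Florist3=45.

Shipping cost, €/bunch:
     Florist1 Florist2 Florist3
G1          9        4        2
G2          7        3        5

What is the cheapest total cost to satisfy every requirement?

Optimal allocation:
  G1->Florist2: 10 bunches
  G1->Florist3: 45 bunches
  G2->Florist1: 70 bunches
  G2->Florist2: 5 bunches
Total cost = €635.

635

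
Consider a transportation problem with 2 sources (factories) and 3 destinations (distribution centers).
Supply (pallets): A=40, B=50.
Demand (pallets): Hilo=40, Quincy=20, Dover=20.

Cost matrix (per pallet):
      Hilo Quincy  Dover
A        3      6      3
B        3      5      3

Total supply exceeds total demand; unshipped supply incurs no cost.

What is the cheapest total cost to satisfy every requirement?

One minimum-cost allocation:
  A->Hilo: 40 pallets
  B->Quincy: 20 pallets
  B->Dover: 20 pallets
Total cost = 280.

280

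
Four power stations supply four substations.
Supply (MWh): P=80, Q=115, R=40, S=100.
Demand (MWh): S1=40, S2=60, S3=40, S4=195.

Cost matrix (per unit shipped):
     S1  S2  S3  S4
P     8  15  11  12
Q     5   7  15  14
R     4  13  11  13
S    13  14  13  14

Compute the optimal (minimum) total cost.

One minimum-cost allocation:
  P–S4: 80 × 12 = 960
  Q–S1: 40 × 5 = 200
  Q–S2: 60 × 7 = 420
  Q–S4: 15 × 14 = 210
  R–S3: 40 × 11 = 440
  S–S4: 100 × 14 = 1400
Total = 960 + 200 + 420 + 210 + 440 + 1400 = 3630.

3630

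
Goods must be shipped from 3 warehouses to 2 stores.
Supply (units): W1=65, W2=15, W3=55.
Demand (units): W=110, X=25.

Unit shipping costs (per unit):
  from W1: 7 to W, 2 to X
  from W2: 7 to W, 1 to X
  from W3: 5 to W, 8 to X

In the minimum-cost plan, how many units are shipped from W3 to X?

The minimum-cost plan:
  W1->W: 55 units
  W1->X: 10 units
  W2->X: 15 units
  W3->W: 55 units
Total cost = 695.
The route W3→X is not used.

0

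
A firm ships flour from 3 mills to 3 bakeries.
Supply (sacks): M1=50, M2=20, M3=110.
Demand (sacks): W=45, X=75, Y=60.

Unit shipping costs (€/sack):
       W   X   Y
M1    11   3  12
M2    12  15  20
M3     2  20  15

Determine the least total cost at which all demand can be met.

Optimal allocation:
  M1→X: 50 × €3 = €150
  M2→X: 20 × €15 = €300
  M3→W: 45 × €2 = €90
  M3→X: 5 × €20 = €100
  M3→Y: 60 × €15 = €900
Total = 150 + 300 + 90 + 100 + 900 = €1540.

1540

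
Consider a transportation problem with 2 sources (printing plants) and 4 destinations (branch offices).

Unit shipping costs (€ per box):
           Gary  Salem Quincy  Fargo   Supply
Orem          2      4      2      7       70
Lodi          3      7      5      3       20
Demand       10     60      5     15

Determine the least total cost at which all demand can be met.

A cheapest plan:
  Orem->Gary: 5 boxes
  Orem->Salem: 60 boxes
  Orem->Quincy: 5 boxes
  Lodi->Gary: 5 boxes
  Lodi->Fargo: 15 boxes
Total cost = €320.
(Supply check: Orem ships 70; Lodi ships 20.)

320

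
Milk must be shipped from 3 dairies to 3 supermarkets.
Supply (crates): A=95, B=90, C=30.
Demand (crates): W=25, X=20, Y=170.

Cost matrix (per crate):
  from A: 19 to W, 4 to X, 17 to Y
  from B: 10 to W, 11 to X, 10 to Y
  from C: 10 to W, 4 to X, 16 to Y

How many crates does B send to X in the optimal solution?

0

The minimum-cost plan:
  A->X: 20 × 4 = 80
  A->Y: 75 × 17 = 1275
  B->Y: 90 × 10 = 900
  C->W: 25 × 10 = 250
  C->Y: 5 × 16 = 80
Total cost = 2585.
The route B→X is not used.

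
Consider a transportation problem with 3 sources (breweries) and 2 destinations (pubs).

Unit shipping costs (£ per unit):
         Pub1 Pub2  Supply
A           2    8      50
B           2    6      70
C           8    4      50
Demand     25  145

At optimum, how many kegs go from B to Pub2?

The minimum-cost plan:
  A->Pub1: 25 kegs
  A->Pub2: 25 kegs
  B->Pub2: 70 kegs
  C->Pub2: 50 kegs
Total cost = £870.
So B→Pub2 carries 70 kegs.

70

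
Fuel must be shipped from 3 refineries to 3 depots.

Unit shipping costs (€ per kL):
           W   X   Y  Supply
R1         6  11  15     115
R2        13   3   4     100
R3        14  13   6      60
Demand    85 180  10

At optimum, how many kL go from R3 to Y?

10

The minimum-cost plan:
  R1→W: 85 × €6 = €510
  R1→X: 30 × €11 = €330
  R2→X: 100 × €3 = €300
  R3→X: 50 × €13 = €650
  R3→Y: 10 × €6 = €60
Total cost = €1850.
So R3→Y carries 10 kL.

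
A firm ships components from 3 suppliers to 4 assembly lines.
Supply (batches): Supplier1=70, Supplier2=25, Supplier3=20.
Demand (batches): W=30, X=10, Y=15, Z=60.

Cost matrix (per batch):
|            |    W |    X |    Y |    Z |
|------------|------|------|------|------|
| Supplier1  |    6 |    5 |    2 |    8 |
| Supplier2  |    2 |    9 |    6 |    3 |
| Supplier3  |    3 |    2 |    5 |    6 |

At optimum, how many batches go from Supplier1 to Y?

15

The minimum-cost plan:
  Supplier1→W: 10 × 6 = 60
  Supplier1→X: 10 × 5 = 50
  Supplier1→Y: 15 × 2 = 30
  Supplier1→Z: 35 × 8 = 280
  Supplier2→Z: 25 × 3 = 75
  Supplier3→W: 20 × 3 = 60
Total cost = 555.
So Supplier1→Y carries 15 batches.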